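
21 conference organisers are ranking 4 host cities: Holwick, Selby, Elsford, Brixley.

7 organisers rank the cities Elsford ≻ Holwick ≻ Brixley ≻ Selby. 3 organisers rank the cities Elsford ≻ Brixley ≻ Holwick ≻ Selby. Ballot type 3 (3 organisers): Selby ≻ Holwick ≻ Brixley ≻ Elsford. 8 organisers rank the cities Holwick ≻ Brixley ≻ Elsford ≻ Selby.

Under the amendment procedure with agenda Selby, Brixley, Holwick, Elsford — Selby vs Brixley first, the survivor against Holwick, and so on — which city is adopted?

Holwick

Round 1: Selby vs Brixley — 3–18, Brixley advances.
Round 2: Brixley vs Holwick — 3–18, Holwick advances.
Round 3: Holwick vs Elsford — 11–10, Holwick advances.
The agenda winner is Holwick.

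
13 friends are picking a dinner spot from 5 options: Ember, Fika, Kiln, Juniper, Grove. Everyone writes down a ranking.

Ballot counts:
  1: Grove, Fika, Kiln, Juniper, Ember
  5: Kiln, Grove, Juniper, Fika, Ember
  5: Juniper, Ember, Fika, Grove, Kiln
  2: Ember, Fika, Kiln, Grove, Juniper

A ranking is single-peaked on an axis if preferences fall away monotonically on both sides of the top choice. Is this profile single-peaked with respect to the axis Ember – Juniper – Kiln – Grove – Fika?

Axis positions: Ember=1, Juniper=2, Kiln=3, Grove=4, Fika=5.
Group 1 (peak Grove at position 4): ranking walks positions 4-5-3-2-1, expanding outward from the peak — single-peaked.
Group 2 (peak Kiln at position 3): ranking walks positions 3-4-2-5-1, expanding outward from the peak — single-peaked.
Group 3: ranking walks positions 2-1-5-4-3; Fika is ranked above Kiln even though Kiln lies between Fika and the peak Juniper on the axis — preferences dip and rise again. Not single-peaked.
Group 4: ranking walks positions 1-5-3-4-2; Fika is ranked above Juniper even though Juniper lies between Fika and the peak Ember on the axis — preferences dip and rise again. Not single-peaked.
Group 3 violates single-peakedness, so the profile is not single-peaked on this axis.

no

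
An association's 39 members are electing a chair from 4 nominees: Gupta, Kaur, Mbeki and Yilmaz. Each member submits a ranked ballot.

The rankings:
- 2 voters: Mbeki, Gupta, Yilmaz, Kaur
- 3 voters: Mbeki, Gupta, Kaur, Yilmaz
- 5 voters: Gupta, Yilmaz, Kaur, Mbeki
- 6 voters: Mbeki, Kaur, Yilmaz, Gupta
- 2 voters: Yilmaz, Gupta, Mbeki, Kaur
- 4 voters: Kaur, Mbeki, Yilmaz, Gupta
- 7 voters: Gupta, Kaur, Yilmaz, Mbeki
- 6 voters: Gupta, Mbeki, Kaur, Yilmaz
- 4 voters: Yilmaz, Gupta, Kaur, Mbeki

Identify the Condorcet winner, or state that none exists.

Pairwise majorities:
Gupta vs Kaur: Gupta is ranked higher on 29 ballots, Kaur on 10. Gupta wins 29–10.
Gupta vs Mbeki: Gupta preferred on 5+2+7+6+4 = 24 ballots; Gupta wins 24–15.
Gupta vs Yilmaz: Gupta preferred on 2+3+5+7+6 = 23 ballots; Gupta wins 23–16.
Kaur vs Mbeki: 20 to 19, Kaur.
Kaur vs Yilmaz: 3+6+4+7+6 = 26 for Kaur, 13 for Yilmaz — Kaur by 26–13.
Mbeki vs Yilmaz: Mbeki is ranked higher on 2+3+6+4+6 = 21 ballots, Yilmaz on 18. Mbeki wins 21–18.
Gupta defeats every rival head-to-head and is the Condorcet winner.

Gupta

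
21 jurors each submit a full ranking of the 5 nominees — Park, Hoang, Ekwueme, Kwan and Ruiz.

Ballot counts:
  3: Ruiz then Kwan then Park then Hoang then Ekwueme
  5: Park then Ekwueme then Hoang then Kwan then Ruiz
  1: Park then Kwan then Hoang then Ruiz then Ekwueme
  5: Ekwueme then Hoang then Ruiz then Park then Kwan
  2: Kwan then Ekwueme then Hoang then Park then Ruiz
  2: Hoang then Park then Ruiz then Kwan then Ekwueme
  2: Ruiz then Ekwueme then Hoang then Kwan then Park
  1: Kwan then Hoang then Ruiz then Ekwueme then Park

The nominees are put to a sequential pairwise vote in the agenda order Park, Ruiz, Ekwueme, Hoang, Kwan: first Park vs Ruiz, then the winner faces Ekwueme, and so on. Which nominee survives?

Ekwueme

Round 1: Park vs Ruiz — 10–11, Ruiz advances.
Round 2: Ruiz vs Ekwueme — 9–12, Ekwueme advances.
Round 3: Ekwueme vs Hoang — 14–7, Ekwueme advances.
Round 4: Ekwueme vs Kwan — 12–9, Ekwueme advances.
Ekwueme survives the agenda.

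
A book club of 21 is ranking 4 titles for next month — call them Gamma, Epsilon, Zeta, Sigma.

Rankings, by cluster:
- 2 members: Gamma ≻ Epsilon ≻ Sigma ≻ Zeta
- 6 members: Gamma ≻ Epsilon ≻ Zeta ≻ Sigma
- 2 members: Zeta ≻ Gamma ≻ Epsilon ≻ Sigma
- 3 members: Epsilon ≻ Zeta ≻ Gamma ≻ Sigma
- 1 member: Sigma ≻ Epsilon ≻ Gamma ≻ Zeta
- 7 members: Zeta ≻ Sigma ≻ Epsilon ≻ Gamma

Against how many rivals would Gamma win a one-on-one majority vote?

1

Gamma against each rival (21 members):
Gamma vs Epsilon: Epsilon wins 11–10.
Gamma–Zeta: Zeta 12–9.
Gamma vs Sigma: Gamma wins 13–8.
Gamma beats Sigma; loses to Epsilon, Zeta — 1 pairwise win.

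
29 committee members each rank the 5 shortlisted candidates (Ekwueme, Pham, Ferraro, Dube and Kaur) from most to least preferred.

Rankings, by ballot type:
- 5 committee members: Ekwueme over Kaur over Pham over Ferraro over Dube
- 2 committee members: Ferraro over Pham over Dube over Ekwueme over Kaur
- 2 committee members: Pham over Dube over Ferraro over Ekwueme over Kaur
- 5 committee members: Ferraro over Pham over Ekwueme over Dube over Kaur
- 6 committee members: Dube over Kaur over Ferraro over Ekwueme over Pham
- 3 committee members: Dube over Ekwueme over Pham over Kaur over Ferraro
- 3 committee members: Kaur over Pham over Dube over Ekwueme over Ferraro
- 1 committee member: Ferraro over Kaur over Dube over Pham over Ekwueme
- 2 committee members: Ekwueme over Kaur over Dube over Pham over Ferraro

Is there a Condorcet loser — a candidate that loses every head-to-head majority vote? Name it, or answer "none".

Pairwise majorities:
Ekwueme vs Pham: Ekwueme, 16–13.
Ekwueme–Ferraro: Ferraro 16–13.
Ekwueme vs Dube: Ekwueme is ranked higher on 5+5+2 = 12 ballots, Dube on 17. Dube wins 17–12.
Ekwueme vs Kaur: Ekwueme preferred on 5+2+2+5+3+2 = 19 ballots; Ekwueme wins 19–10.
Pham vs Ferraro: Pham, 15–14.
Pham vs Dube: Pham, 17–12.
Pham vs Kaur: Kaur, 17–12.
Ferraro–Dube: Dube 16–13.
Ferraro vs Kaur: Kaur wins 19–10.
Dube–Kaur: Dube 18–11.
Each candidate has at least one pairwise win (Ekwueme beats Pham; Pham beats Ferraro; Ferraro beats Ekwueme; Dube beats Ekwueme; Kaur beats Pham) — no Condorcet loser.

none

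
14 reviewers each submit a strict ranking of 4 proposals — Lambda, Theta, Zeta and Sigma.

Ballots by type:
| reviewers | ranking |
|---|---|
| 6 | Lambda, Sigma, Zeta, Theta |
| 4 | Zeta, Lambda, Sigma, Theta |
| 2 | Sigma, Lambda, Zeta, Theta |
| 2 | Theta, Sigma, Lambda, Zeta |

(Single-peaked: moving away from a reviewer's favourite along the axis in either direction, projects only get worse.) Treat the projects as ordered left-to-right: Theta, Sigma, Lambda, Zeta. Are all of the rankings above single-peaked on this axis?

Axis positions: Theta=1, Sigma=2, Lambda=3, Zeta=4.
Type 1 (peak Lambda at position 3): ranking walks positions 3-2-4-1, expanding outward from the peak — single-peaked.
Type 2 (peak Zeta at position 4): ranking walks positions 4-3-2-1, expanding outward from the peak — single-peaked.
Type 3 (peak Sigma at position 2): ranking walks positions 2-3-4-1, expanding outward from the peak — single-peaked.
Type 4 (peak Theta at position 1): ranking walks positions 1-2-3-4, expanding outward from the peak — single-peaked.
Every ranking is single-peaked on this axis.

yes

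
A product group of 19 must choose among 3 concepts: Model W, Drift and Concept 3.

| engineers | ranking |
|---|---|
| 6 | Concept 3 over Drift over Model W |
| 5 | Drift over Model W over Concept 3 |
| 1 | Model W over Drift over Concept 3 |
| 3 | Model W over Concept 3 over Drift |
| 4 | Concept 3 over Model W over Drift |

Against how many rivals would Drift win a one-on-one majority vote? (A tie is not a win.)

Drift against each rival (19 engineers):
Drift vs Model W: Drift is ranked higher on 6+5 = 11 ballots, Model W on 8. Drift wins 11–8.
Drift vs Concept 3: Drift is ranked higher on 5+1 = 6 ballots, Concept 3 on 13. Concept 3 wins 13–6.
Drift beats Model W; loses to Concept 3 — 1 pairwise win.

1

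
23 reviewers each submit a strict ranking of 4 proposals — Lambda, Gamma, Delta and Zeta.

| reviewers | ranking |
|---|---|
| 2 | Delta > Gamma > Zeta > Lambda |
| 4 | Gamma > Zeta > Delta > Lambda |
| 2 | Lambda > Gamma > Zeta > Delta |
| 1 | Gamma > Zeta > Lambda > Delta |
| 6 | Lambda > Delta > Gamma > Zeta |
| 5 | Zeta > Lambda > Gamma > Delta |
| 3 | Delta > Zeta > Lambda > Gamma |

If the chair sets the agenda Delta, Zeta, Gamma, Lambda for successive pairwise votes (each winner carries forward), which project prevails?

Round 1: Delta vs Zeta — 11–12, Zeta advances.
Round 2: Zeta vs Gamma — 8–15, Gamma advances.
Round 3: Gamma vs Lambda — 7–16, Lambda advances.
The agenda winner is Lambda.

Lambda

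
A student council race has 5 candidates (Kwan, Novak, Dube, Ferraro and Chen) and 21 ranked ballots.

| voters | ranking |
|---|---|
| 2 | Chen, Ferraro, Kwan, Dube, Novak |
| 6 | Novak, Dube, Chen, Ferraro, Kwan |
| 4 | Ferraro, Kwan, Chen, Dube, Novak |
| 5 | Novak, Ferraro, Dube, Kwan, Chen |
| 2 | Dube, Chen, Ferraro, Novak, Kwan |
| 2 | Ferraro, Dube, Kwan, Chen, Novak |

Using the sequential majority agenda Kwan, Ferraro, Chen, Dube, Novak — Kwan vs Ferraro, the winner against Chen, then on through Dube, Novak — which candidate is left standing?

Novak

Round 1: Kwan vs Ferraro — 0–21, Ferraro advances.
Round 2: Ferraro vs Chen — 11–10, Ferraro advances.
Round 3: Ferraro vs Dube — 13–8, Ferraro advances.
Round 4: Ferraro vs Novak — 10–11, Novak advances.
The agenda winner is Novak.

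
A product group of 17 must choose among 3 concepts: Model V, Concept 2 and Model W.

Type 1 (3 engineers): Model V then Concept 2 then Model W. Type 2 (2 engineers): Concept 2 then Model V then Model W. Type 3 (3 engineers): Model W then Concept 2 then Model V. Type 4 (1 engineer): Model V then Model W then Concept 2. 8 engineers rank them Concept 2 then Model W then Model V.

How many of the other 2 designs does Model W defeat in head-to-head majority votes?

1

Model W against each rival (17 engineers):
Model W vs Model V: Model W, 11–6.
Model W vs Concept 2: Model W preferred on 3+1 = 4 ballots; Concept 2 wins 13–4.
Model W beats Model V; loses to Concept 2 — 1 pairwise win.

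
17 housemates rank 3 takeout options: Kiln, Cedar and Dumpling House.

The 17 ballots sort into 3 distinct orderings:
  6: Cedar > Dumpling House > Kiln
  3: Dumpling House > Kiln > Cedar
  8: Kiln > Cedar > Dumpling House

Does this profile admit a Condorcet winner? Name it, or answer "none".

Head-to-head results (17 friends):
Kiln vs Cedar: 3+8 = 11 for Kiln, 6 for Cedar — Kiln by 11–6.
Kiln vs Dumpling House: 8 for Kiln, 9 for Dumpling House — Dumpling House by 9–8.
Cedar vs Dumpling House: Cedar is ranked higher on 6+8 = 14 ballots, Dumpling House on 3. Cedar wins 14–3.
No restaurant is unbeaten: Kiln loses to Dumpling House; Cedar loses to Kiln; Dumpling House loses to Cedar. In particular Kiln beats Cedar beats Dumpling House beats Kiln is a majority cycle — no Condorcet winner exists.

none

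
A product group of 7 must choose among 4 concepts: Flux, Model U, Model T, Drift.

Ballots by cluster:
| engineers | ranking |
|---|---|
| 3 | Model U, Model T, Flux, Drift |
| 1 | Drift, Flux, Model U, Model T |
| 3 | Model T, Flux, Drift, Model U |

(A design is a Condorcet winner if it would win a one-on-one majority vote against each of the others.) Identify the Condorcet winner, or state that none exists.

Check each pair by majority over 7 ballots:
Flux vs Model U: Flux preferred on 1+3 = 4 ballots; Flux wins 4–3.
Flux vs Model T: Flux preferred on 1 ballot; Model T wins 6–1.
Flux vs Drift: Flux preferred on 3+3 = 6 ballots; Flux wins 6–1.
Model U vs Model T: 3+1 = 4 for Model U, 3 for Model T — Model U by 4–3.
Model U vs Drift: Model U is ranked higher on 3 ballots, Drift on 4. Drift wins 4–3.
Model T vs Drift: Model T preferred on 3+3 = 6 ballots; Model T wins 6–1.
No design is unbeaten: Flux loses to Model T; Model U loses to Flux; Model T loses to Model U; Drift loses to Flux. In particular Flux beats Model U beats Model T beats Flux is a majority cycle — no Condorcet winner exists.

none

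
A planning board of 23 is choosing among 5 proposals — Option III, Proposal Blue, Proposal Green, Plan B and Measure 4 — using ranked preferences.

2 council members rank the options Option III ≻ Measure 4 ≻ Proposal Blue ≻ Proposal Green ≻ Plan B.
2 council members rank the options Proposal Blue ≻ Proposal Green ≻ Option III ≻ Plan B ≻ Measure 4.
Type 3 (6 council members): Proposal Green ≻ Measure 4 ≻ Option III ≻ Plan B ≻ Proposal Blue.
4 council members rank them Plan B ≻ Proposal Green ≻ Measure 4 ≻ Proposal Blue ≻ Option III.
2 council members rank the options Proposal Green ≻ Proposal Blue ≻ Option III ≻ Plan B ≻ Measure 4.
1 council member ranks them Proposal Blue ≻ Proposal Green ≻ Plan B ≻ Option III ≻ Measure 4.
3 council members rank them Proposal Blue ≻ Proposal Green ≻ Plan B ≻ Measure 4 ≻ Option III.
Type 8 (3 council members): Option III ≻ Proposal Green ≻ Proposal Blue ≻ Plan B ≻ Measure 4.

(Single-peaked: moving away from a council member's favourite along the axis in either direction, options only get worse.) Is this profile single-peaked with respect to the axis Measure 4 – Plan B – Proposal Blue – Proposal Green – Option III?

Axis positions: Measure 4=1, Plan B=2, Proposal Blue=3, Proposal Green=4, Option III=5.
Type 1: ranking walks positions 5-1-3-4-2; Measure 4 is ranked above Proposal Green even though Proposal Green lies between Measure 4 and the peak Option III on the axis — preferences dip and rise again. Not single-peaked.
Type 2 (peak Proposal Blue at position 3): ranking walks positions 3-4-5-2-1, expanding outward from the peak — single-peaked.
Type 3: ranking walks positions 4-1-5-2-3; Measure 4 is ranked above Proposal Blue even though Proposal Blue lies between Measure 4 and the peak Proposal Green on the axis — preferences dip and rise again. Not single-peaked.
Type 4: ranking walks positions 2-4-1-3-5; Proposal Green is ranked above Proposal Blue even though Proposal Blue lies between Proposal Green and the peak Plan B on the axis — preferences dip and rise again. Not single-peaked.
Type 5 (peak Proposal Green at position 4): ranking walks positions 4-3-5-2-1, expanding outward from the peak — single-peaked.
Type 6 (peak Proposal Blue at position 3): ranking walks positions 3-4-2-5-1, expanding outward from the peak — single-peaked.
Type 7 (peak Proposal Blue at position 3): ranking walks positions 3-4-2-1-5, expanding outward from the peak — single-peaked.
Type 8 (peak Option III at position 5): ranking walks positions 5-4-3-2-1, expanding outward from the peak — single-peaked.
Type 1 violates single-peakedness, so the profile is not single-peaked on this axis.

no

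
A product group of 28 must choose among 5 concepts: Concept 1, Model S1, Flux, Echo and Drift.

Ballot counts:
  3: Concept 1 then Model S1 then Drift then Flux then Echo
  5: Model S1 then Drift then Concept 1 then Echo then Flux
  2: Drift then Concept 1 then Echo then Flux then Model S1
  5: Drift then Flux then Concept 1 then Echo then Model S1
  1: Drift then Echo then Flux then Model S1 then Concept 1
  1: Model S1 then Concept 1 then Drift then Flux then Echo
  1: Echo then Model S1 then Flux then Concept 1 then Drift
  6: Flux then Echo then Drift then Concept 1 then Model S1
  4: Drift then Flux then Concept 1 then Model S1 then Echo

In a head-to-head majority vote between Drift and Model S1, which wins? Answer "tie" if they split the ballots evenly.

Ballots ranking Drift above Model S1: 2 + 5 + 1 + 6 + 4 = 18.
Ballots ranking Model S1 above Drift: 28 − 18 = 10.
Drift wins the head-to-head 18–10.

Drift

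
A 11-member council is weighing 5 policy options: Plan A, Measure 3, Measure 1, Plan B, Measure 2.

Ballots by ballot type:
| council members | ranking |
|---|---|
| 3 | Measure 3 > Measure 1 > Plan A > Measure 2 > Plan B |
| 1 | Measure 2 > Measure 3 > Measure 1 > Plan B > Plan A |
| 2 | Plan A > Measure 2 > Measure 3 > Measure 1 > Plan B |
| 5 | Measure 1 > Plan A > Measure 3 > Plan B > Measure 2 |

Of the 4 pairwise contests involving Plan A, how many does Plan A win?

Plan A against each rival (11 council members):
Plan A–Measure 3: Plan A 7–4.
Plan A vs Measure 1: Measure 1 wins 9–2.
Plan A–Plan B: Plan A 10–1.
Plan A vs Measure 2: Plan A preferred on 3+2+5 = 10 ballots; Plan A wins 10–1.
Plan A beats Measure 3, Plan B, Measure 2; loses to Measure 1 — 3 pairwise wins.

3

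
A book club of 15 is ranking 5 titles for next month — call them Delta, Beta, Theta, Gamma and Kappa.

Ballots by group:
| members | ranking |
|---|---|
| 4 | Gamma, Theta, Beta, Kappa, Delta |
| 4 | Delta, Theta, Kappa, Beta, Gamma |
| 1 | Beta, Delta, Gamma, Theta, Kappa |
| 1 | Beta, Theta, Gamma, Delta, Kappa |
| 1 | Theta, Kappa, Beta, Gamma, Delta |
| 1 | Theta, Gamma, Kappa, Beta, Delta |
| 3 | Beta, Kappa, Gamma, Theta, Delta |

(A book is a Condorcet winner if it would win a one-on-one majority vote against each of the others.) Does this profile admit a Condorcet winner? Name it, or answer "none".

none

Head-to-head results (15 members):
Delta vs Beta: Beta wins 11–4.
Delta vs Theta: 4+1 = 5 for Delta, 10 for Theta — Theta by 10–5.
Delta vs Gamma: 5 to 10, Gamma.
Delta vs Kappa: Kappa, 9–6.
Beta vs Theta: 1+1+3 = 5 for Beta, 10 for Theta — Theta by 10–5.
Beta vs Gamma: Beta is ranked higher on 4+1+1+1+3 = 10 ballots, Gamma on 5. Beta wins 10–5.
Beta vs Kappa: Beta is ranked higher on 4+1+1+3 = 9 ballots, Kappa on 6. Beta wins 9–6.
Theta vs Gamma: Gamma wins 8–7.
Theta vs Kappa: 12 to 3, Theta.
Gamma vs Kappa: 4+1+1+1 = 7 for Gamma, 8 for Kappa — Kappa by 8–7.
No book is unbeaten: Delta loses to Beta; Beta loses to Theta; Theta loses to Gamma; Gamma loses to Beta; Kappa loses to Beta. In particular Beta → Gamma → Theta → Beta is a majority cycle — no Condorcet winner exists.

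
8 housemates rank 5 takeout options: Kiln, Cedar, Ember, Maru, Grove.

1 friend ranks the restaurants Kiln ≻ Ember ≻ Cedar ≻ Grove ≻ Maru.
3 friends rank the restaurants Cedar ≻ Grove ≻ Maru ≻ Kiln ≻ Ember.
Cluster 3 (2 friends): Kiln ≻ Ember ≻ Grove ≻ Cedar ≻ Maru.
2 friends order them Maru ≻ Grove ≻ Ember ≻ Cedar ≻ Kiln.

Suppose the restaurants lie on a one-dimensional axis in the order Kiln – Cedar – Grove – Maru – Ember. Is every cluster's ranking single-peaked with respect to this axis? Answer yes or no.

Axis positions: Kiln=1, Cedar=2, Grove=3, Maru=4, Ember=5.
Cluster 1: ranking walks positions 1-5-2-3-4; Ember is ranked above Cedar even though Cedar lies between Ember and the peak Kiln on the axis — preferences dip and rise again. Not single-peaked.
Cluster 2 (peak Cedar at position 2): ranking walks positions 2-3-4-1-5, expanding outward from the peak — single-peaked.
Cluster 3: ranking walks positions 1-5-3-2-4; Ember is ranked above Cedar even though Cedar lies between Ember and the peak Kiln on the axis — preferences dip and rise again. Not single-peaked.
Cluster 4 (peak Maru at position 4): ranking walks positions 4-3-5-2-1, expanding outward from the peak — single-peaked.
Cluster 1 violates single-peakedness, so the profile is not single-peaked on this axis.

no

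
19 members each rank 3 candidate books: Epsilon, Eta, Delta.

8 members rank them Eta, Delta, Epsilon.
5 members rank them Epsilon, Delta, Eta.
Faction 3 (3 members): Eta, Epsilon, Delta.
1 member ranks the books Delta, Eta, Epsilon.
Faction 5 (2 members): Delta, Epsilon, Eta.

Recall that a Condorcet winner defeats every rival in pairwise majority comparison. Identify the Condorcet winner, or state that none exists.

Head-to-head results (19 members):
Epsilon vs Eta: 7 to 12, Eta.
Epsilon vs Delta: 8 to 11, Delta.
Eta vs Delta: 8+3 = 11 for Eta, 8 for Delta — Eta by 11–8.
Eta wins every pairwise contest, so Eta is the Condorcet winner.

Eta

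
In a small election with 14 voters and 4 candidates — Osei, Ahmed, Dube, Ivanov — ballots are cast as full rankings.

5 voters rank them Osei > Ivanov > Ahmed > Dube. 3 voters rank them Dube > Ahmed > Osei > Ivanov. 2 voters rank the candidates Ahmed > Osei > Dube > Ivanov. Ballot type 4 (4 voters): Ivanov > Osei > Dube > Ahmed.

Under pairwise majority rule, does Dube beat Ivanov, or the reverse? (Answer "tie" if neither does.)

Ivanov

Ballots ranking Dube above Ivanov: 3 + 2 = 5.
Ballots ranking Ivanov above Dube: 14 − 5 = 9.
Ivanov wins the head-to-head 9–5.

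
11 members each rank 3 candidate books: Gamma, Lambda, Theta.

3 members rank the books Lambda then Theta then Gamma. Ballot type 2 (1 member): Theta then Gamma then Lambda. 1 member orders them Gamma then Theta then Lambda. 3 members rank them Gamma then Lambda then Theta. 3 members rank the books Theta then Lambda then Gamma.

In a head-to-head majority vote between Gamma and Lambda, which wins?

Lambda

Ballots ranking Gamma above Lambda: 1 + 1 + 3 = 5.
Ballots ranking Lambda above Gamma: 11 − 5 = 6.
Lambda wins the head-to-head 6–5.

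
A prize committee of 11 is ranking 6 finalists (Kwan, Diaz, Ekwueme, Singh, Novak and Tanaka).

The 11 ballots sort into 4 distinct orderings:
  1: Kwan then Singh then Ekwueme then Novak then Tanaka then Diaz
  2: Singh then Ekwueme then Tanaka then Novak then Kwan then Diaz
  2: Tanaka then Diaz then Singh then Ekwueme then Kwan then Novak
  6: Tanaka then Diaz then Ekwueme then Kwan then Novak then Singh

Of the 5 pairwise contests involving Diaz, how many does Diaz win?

Diaz against each rival (11 jurors):
Diaz vs Kwan: Diaz, 8–3.
Diaz vs Ekwueme: Diaz preferred on 2+6 = 8 ballots; Diaz wins 8–3.
Diaz–Singh: Diaz 8–3.
Diaz vs Novak: Diaz wins 8–3.
Diaz vs Tanaka: 0 to 11, Tanaka.
Diaz beats Kwan, Ekwueme, Singh, Novak; loses to Tanaka — 4 pairwise wins.

4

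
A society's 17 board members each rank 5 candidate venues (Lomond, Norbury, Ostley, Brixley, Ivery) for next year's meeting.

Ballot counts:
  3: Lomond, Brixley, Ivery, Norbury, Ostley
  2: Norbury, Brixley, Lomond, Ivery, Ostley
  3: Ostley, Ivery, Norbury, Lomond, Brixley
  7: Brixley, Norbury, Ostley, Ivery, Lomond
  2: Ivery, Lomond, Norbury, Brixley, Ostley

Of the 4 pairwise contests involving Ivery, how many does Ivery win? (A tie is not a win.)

1

Ivery against each rival (17 organisers):
Ivery vs Lomond: Ivery, 12–5.
Ivery vs Norbury: Norbury, 9–8.
Ivery vs Ostley: Ostley wins 10–7.
Ivery vs Brixley: Brixley, 12–5.
Ivery beats Lomond; loses to Norbury, Ostley, Brixley — 1 pairwise win.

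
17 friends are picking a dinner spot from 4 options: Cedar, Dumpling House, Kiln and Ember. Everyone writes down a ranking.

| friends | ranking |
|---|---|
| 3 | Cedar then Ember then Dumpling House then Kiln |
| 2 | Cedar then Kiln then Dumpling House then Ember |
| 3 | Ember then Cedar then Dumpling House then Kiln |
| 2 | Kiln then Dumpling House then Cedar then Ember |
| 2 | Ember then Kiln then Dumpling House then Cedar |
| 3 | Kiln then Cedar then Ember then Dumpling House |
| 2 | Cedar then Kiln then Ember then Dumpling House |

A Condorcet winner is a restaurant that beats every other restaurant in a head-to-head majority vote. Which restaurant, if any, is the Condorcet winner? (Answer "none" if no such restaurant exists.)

Head-to-head results (17 friends):
Cedar vs Dumpling House: Cedar wins 13–4.
Cedar–Kiln: Cedar 10–7.
Cedar vs Ember: Cedar, 12–5.
Dumpling House vs Kiln: Kiln, 11–6.
Dumpling House vs Ember: Ember wins 13–4.
Kiln–Ember: Kiln 9–8.
Cedar wins every pairwise contest, so Cedar is the Condorcet winner.

Cedar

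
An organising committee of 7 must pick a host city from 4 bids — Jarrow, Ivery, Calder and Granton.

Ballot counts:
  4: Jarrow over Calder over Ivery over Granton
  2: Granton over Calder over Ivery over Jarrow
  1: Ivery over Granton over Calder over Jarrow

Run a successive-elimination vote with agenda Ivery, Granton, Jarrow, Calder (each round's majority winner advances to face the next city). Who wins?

Jarrow

Round 1: Ivery vs Granton — 5–2, Ivery advances.
Round 2: Ivery vs Jarrow — 3–4, Jarrow advances.
Round 3: Jarrow vs Calder — 4–3, Jarrow advances.
The agenda winner is Jarrow.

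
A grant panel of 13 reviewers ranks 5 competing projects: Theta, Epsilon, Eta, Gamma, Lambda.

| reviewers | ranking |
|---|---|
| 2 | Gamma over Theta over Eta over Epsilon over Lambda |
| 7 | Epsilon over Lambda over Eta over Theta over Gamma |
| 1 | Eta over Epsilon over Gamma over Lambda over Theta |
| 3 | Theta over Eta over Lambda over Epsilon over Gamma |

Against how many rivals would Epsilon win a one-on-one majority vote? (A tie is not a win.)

4

Epsilon against each rival (13 reviewers):
Epsilon–Theta: Epsilon 8–5.
Epsilon–Eta: Epsilon 7–6.
Epsilon vs Gamma: Epsilon wins 11–2.
Epsilon–Lambda: Epsilon 10–3.
Epsilon beats Theta, Eta, Gamma, Lambda — 4 pairwise wins.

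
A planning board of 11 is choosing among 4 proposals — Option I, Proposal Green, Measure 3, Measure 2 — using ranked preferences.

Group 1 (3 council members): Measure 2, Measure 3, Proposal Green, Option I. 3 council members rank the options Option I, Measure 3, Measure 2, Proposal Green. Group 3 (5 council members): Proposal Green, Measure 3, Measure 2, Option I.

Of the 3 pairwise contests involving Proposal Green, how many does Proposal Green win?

1

Proposal Green against each rival (11 council members):
Proposal Green vs Option I: 3+5 = 8 for Proposal Green, 3 for Option I — Proposal Green by 8–3.
Proposal Green vs Measure 3: Measure 3, 6–5.
Proposal Green–Measure 2: Measure 2 6–5.
Proposal Green beats Option I; loses to Measure 3, Measure 2 — 1 pairwise win.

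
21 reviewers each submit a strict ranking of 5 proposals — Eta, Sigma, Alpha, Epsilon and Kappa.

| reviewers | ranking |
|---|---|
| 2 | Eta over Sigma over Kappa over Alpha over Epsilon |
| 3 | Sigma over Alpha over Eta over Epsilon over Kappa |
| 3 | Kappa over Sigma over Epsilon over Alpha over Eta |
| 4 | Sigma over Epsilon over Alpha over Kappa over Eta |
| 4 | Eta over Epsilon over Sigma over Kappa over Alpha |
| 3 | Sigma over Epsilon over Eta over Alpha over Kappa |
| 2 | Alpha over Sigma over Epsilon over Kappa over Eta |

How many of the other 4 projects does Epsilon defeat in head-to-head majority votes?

3

Epsilon against each rival (21 reviewers):
Epsilon vs Eta: Epsilon wins 12–9.
Epsilon vs Sigma: Sigma, 17–4.
Epsilon vs Alpha: Epsilon wins 14–7.
Epsilon vs Kappa: Epsilon, 16–5.
Epsilon beats Eta, Alpha, Kappa; loses to Sigma — 3 pairwise wins.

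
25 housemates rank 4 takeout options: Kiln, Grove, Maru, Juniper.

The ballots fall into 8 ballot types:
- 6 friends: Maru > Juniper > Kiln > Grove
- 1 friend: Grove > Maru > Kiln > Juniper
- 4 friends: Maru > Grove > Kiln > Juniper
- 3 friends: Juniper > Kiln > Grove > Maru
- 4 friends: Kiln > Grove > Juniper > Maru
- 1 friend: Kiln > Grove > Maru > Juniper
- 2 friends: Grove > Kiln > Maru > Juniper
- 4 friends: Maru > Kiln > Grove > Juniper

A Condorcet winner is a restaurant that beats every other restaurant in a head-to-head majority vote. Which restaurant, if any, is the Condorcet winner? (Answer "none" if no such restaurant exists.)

Head-to-head results (25 friends):
Kiln vs Grove: Kiln is ranked higher on 6+3+4+1+4 = 18 ballots, Grove on 7. Kiln wins 18–7.
Kiln vs Maru: Maru wins 15–10.
Kiln vs Juniper: 1+4+4+1+2+4 = 16 for Kiln, 9 for Juniper — Kiln by 16–9.
Grove vs Maru: Maru, 14–11.
Grove vs Juniper: 16 to 9, Grove.
Maru vs Juniper: Maru wins 18–7.
Maru defeats every rival head-to-head and is the Condorcet winner.

Maru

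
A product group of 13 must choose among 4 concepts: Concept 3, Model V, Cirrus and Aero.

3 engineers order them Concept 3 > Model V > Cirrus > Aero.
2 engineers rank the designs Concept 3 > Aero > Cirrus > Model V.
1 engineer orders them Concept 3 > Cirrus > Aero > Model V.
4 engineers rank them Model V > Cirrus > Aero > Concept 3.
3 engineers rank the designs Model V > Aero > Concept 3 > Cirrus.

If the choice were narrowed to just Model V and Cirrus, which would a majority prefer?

Ballots ranking Model V above Cirrus: 3 + 4 + 3 = 10.
Ballots ranking Cirrus above Model V: 13 − 10 = 3.
Model V wins the head-to-head 10–3.

Model V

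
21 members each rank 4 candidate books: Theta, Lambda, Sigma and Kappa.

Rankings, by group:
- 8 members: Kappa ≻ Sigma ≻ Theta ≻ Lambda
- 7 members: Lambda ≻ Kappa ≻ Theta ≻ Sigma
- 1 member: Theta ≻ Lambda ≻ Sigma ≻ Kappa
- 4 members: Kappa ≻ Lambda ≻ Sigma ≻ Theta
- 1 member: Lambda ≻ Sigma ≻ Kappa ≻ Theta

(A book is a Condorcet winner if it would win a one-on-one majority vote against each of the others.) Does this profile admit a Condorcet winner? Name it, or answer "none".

Head-to-head results (21 members):
Theta–Lambda: Lambda 12–9.
Theta–Sigma: Sigma 13–8.
Theta vs Kappa: Kappa, 20–1.
Lambda vs Sigma: Lambda, 13–8.
Lambda vs Kappa: Kappa, 12–9.
Sigma–Kappa: Kappa 19–2.
Kappa beats each of Theta, Lambda, Sigma — Kappa is the Condorcet winner.

Kappa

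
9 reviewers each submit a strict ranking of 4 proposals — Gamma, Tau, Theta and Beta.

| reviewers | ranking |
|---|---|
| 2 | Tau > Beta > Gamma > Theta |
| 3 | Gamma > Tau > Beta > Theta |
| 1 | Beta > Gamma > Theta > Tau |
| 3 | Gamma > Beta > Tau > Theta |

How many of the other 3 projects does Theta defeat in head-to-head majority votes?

Theta against each rival (9 reviewers):
Theta vs Gamma: Gamma, 9–0.
Theta vs Tau: Tau wins 8–1.
Theta–Beta: Beta 9–0.
Theta beats no one; loses to Gamma, Tau, Beta — 0 pairwise wins.

0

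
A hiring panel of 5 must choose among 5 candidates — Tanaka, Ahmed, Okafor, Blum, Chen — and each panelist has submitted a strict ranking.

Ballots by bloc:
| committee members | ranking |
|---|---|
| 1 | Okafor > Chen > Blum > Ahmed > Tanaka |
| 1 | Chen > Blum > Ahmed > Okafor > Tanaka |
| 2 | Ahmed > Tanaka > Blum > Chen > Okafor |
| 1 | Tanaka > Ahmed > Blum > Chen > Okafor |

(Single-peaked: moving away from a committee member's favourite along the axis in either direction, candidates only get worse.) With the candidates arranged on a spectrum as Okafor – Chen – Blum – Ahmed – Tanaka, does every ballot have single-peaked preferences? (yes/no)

yes

Axis positions: Okafor=1, Chen=2, Blum=3, Ahmed=4, Tanaka=5.
Bloc 1 (peak Okafor at position 1): ranking walks positions 1-2-3-4-5, expanding outward from the peak — single-peaked.
Bloc 2 (peak Chen at position 2): ranking walks positions 2-3-4-1-5, expanding outward from the peak — single-peaked.
Bloc 3 (peak Ahmed at position 4): ranking walks positions 4-5-3-2-1, expanding outward from the peak — single-peaked.
Bloc 4 (peak Tanaka at position 5): ranking walks positions 5-4-3-2-1, expanding outward from the peak — single-peaked.
Every ranking is single-peaked on this axis.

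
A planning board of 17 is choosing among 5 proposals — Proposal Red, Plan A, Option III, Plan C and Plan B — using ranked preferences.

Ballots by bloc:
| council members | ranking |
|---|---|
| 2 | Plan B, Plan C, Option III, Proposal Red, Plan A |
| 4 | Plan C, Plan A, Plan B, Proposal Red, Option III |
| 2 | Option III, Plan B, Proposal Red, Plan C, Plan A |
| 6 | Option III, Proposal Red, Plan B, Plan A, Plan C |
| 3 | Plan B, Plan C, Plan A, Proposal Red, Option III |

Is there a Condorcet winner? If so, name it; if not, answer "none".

Check each pair by majority over 17 ballots:
Proposal Red vs Plan A: Proposal Red wins 10–7.
Proposal Red vs Option III: Option III, 10–7.
Proposal Red vs Plan C: Plan C, 9–8.
Proposal Red vs Plan B: Plan B wins 11–6.
Plan A vs Option III: Option III, 10–7.
Plan A vs Plan C: Plan C, 11–6.
Plan A vs Plan B: Plan B, 13–4.
Option III vs Plan C: Plan C wins 9–8.
Option III vs Plan B: Plan B wins 9–8.
Plan C–Plan B: Plan B 13–4.
Only Plan B has no losses; Plan B is the Condorcet winner.

Plan B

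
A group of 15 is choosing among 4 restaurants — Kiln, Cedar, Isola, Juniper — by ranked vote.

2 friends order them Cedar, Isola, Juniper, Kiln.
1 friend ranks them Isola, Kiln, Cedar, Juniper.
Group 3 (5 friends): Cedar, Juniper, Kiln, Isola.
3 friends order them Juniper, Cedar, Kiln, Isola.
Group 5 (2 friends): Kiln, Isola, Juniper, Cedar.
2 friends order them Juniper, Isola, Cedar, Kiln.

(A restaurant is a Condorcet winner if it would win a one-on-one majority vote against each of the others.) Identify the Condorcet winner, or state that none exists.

Check each pair by majority over 15 ballots:
Kiln–Cedar: Cedar 12–3.
Kiln vs Isola: Kiln is ranked higher on 5+3+2 = 10 ballots, Isola on 5. Kiln wins 10–5.
Kiln vs Juniper: Juniper wins 12–3.
Cedar vs Isola: Cedar is ranked higher on 2+5+3 = 10 ballots, Isola on 5. Cedar wins 10–5.
Cedar vs Juniper: 8 to 7, Cedar.
Isola vs Juniper: 5 to 10, Juniper.
Cedar beats each of Kiln, Isola, Juniper — Cedar is the Condorcet winner.

Cedar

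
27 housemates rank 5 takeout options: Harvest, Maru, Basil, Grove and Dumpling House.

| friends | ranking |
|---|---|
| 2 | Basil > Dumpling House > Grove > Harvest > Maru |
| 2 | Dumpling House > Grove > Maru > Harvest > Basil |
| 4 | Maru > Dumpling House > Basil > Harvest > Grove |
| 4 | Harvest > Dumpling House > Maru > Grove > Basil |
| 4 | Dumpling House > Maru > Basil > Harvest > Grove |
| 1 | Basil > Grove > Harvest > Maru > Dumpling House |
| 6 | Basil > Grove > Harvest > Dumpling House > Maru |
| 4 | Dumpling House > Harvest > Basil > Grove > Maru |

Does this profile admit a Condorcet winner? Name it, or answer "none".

Dumpling House

Pairwise majorities:
Harvest vs Maru: Harvest, 17–10.
Harvest vs Basil: Basil, 17–10.
Harvest–Grove: Harvest 16–11.
Harvest–Dumpling House: Dumpling House 16–11.
Maru–Basil: Maru 14–13.
Maru–Grove: Grove 15–12.
Maru–Dumpling House: Dumpling House 22–5.
Basil vs Grove: Basil wins 21–6.
Basil vs Dumpling House: Dumpling House wins 18–9.
Grove–Dumpling House: Dumpling House 20–7.
Dumpling House defeats every rival head-to-head and is the Condorcet winner.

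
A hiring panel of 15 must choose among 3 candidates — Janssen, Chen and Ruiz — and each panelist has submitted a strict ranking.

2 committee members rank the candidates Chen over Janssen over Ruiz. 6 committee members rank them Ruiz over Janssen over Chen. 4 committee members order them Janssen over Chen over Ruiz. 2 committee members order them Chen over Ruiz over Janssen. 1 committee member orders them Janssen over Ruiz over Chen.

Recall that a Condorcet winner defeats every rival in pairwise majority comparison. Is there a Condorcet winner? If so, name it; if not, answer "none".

none

Head-to-head results (15 committee members):
Janssen vs Chen: 11 to 4, Janssen.
Janssen vs Ruiz: Janssen is ranked higher on 2+4+1 = 7 ballots, Ruiz on 8. Ruiz wins 8–7.
Chen vs Ruiz: Chen preferred on 2+4+2 = 8 ballots; Chen wins 8–7.
Each candidate drops at least one matchup (Janssen loses to Ruiz; Chen loses to Janssen; Ruiz loses to Chen); the cycle Janssen > Chen > Ruiz > Janssen rules out a Condorcet winner.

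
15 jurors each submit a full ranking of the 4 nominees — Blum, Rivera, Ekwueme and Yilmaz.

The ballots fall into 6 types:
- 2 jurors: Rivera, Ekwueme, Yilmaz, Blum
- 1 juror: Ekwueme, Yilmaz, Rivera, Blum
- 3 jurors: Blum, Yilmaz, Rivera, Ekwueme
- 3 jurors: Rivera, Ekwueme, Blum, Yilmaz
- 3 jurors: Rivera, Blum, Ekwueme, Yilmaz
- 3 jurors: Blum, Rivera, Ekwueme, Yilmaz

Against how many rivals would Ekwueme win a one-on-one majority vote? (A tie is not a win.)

Ekwueme against each rival (15 jurors):
Ekwueme–Blum: Blum 9–6.
Ekwueme vs Rivera: Ekwueme preferred on 1 ballot; Rivera wins 14–1.
Ekwueme vs Yilmaz: Ekwueme wins 12–3.
Ekwueme beats Yilmaz; loses to Blum, Rivera — 1 pairwise win.

1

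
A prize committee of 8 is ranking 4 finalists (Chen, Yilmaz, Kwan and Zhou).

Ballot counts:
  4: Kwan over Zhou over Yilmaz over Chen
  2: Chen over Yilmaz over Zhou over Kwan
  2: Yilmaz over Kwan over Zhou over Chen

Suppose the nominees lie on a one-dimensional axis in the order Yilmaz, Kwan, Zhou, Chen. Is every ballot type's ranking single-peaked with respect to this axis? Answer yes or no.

no

Axis positions: Yilmaz=1, Kwan=2, Zhou=3, Chen=4.
Ballot type 1 (peak Kwan at position 2): ranking walks positions 2-3-1-4, expanding outward from the peak — single-peaked.
Ballot type 2: ranking walks positions 4-1-3-2; Yilmaz is ranked above Zhou even though Zhou lies between Yilmaz and the peak Chen on the axis — preferences dip and rise again. Not single-peaked.
Ballot type 3 (peak Yilmaz at position 1): ranking walks positions 1-2-3-4, expanding outward from the peak — single-peaked.
Ballot type 2 violates single-peakedness, so the profile is not single-peaked on this axis.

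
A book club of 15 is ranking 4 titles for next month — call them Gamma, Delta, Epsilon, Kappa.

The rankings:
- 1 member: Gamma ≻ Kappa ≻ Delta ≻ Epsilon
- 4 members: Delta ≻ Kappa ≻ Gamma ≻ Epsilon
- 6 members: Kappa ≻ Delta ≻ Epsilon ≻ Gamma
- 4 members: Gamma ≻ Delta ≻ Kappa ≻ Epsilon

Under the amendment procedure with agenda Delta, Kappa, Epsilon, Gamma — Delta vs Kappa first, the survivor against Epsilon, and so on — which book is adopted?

Round 1: Delta vs Kappa — 8–7, Delta advances.
Round 2: Delta vs Epsilon — 15–0, Delta advances.
Round 3: Delta vs Gamma — 10–5, Delta advances.
Delta survives the agenda.

Delta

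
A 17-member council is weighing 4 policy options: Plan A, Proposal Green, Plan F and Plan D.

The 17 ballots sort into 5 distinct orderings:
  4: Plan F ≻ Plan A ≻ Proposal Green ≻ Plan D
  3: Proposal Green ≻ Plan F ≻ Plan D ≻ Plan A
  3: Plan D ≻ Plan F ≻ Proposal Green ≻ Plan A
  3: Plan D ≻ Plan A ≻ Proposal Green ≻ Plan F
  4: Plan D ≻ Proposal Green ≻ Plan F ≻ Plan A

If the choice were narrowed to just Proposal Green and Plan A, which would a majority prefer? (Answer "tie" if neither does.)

Proposal Green

Ballots ranking Proposal Green above Plan A: 3 + 3 + 4 = 10.
Ballots ranking Plan A above Proposal Green: 17 − 10 = 7.
Proposal Green wins the head-to-head 10–7.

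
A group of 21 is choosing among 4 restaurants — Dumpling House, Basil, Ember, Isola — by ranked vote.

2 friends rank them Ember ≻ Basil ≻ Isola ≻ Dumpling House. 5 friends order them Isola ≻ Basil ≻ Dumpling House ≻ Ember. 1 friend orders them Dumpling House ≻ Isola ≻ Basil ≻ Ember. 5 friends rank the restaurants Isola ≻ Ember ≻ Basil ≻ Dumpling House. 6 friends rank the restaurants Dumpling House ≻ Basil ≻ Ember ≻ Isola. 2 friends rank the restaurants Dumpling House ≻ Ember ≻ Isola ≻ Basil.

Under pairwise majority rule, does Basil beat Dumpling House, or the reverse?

Ballots ranking Basil above Dumpling House: 2 + 5 + 5 = 12.
Ballots ranking Dumpling House above Basil: 21 − 12 = 9.
Basil wins the head-to-head 12–9.

Basil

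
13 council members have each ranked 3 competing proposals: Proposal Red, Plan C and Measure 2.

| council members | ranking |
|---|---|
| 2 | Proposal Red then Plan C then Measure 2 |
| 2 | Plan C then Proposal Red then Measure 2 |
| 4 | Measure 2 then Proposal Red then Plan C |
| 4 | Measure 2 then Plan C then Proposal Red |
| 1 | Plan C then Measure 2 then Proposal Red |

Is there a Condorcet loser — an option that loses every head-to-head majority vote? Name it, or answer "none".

Pairwise majorities:
Proposal Red–Plan C: Plan C 7–6.
Proposal Red–Measure 2: Measure 2 9–4.
Plan C vs Measure 2: Measure 2, 8–5.
Proposal Red is beaten in every head-to-head and is the Condorcet loser.

Proposal Red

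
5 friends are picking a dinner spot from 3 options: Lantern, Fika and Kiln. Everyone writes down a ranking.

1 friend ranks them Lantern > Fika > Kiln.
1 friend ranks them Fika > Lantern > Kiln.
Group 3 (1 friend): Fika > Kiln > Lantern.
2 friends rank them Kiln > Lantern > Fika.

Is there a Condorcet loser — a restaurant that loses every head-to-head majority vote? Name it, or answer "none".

none

Head-to-head results (5 friends):
Lantern vs Fika: Lantern, 3–2.
Lantern vs Kiln: Kiln, 3–2.
Fika vs Kiln: 3 to 2, Fika.
Each restaurant has at least one pairwise win (Lantern beats Fika; Fika beats Kiln; Kiln beats Lantern) — no Condorcet loser.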